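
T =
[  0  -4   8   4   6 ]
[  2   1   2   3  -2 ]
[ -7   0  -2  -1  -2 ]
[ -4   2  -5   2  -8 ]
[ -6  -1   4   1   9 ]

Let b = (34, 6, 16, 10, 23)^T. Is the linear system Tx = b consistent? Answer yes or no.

Row reduce the augmented matrix [T | b].
Swap R1 ↔ R2
R3 ← R3 + (7/2)·R1: [0, 7/2, 5, 19/2, -9, 37]
R4 ← R4 + (2)·R1: [0, 4, -1, 8, -12, 22]
R5 ← R5 + (3)·R1: [0, 2, 10, 10, 3, 41]
R3 ← R3 + (7/8)·R2: [0, 0, 12, 13, -15/4, 267/4]
R4 ← R4 + R2: [0, 0, 7, 12, -6, 56]
R5 ← R5 + (1/2)·R2: [0, 0, 14, 12, 6, 58]
R4 ← R4 − (7/12)·R3: [0, 0, 0, 53/12, -61/16, 273/16]
R5 ← R5 − (7/6)·R3: [0, 0, 0, -19/6, 83/8, -159/8]
R5 ← R5 + (38/53)·R4: [0, 0, 0, 0, 405/53, -405/53]
The echelon form has 5 nonzero rows, and every pivot lies in the first 5 columns, so rank(T) = rank([T|b]) = 5.
The system is consistent.

yes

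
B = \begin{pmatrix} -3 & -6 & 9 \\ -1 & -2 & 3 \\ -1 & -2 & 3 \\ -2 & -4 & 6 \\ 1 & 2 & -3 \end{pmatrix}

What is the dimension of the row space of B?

Row reduce to echelon form.
R2 ← R2 − (1/3)·R1: [0, 0, 0]
R3 ← R3 − (1/3)·R1: [0, 0, 0]
R4 ← R4 − (2/3)·R1: [0, 0, 0]
R5 ← R5 + (1/3)·R1: [0, 0, 0]
Echelon form has 1 nonzero row, so rank(B) = 1.
The row space has dimension equal to the rank: 1.

1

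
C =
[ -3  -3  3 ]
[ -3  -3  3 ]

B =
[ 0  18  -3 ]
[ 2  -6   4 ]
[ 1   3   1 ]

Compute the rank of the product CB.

First compute CB:
[[ -3, -27,   0],
 [ -3, -27,   0]]
Now row reduce the product.
R2 ← R2 − R1: [0, 0, 0]
1 nonzero row, so rank(CB) = 1.

1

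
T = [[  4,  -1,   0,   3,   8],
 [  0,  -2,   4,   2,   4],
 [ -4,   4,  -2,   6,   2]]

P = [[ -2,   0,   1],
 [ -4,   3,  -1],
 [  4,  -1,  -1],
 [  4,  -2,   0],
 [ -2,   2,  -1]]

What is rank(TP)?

2

First compute TP:
[[ -8,   7,  -3],
 [ 24,  -6,  -6],
 [  4,   6,  -8]]
Now row reduce the product.
R2 ← R2 + (3)·R1: [0, 15, -15]
R3 ← R3 + (1/2)·R1: [0, 19/2, -19/2]
R3 ← R3 − (19/30)·R2: [0, 0, 0]
2 nonzero rows, so rank(TP) = 2.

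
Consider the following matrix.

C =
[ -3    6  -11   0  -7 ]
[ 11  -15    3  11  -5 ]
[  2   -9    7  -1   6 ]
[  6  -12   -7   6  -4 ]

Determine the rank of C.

4

Row reduce to echelon form.
R2 ← R2 + (11/3)·R1: [0, 7, -112/3, 11, -92/3]
R3 ← R3 + (2/3)·R1: [0, -5, -1/3, -1, 4/3]
R4 ← R4 + (2)·R1: [0, 0, -29, 6, -18]
R3 ← R3 + (5/7)·R2: [0, 0, -27, 48/7, -144/7]
R4 ← R4 − (29/27)·R3: [0, 0, 0, -86/63, 86/21]
Echelon form has 4 nonzero rows, so rank(C) = 4.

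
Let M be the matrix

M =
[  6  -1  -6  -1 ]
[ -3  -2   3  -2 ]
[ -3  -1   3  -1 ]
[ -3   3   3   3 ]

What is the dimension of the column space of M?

Row reduce to echelon form.
R2 ← R2 + (1/2)·R1: [0, -5/2, 0, -5/2]
R3 ← R3 + (1/2)·R1: [0, -3/2, 0, -3/2]
R4 ← R4 + (1/2)·R1: [0, 5/2, 0, 5/2]
R3 ← R3 − (3/5)·R2: [0, 0, 0, 0]
R4 ← R4 + R2: [0, 0, 0, 0]
Echelon form has 2 nonzero rows, so rank(M) = 2.
The column space has dimension equal to the rank: 2.

2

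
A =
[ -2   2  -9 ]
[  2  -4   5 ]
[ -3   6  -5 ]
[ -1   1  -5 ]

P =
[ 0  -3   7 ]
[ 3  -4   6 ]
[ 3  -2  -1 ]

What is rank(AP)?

3

First compute AP:
[[-21,  16,   7],
 [  3,   0, -15],
 [  3,  -5,  20],
 [-12,   9,   4]]
Now row reduce the product.
R2 ← R2 + (1/7)·R1: [0, 16/7, -14]
R3 ← R3 + (1/7)·R1: [0, -19/7, 21]
R4 ← R4 − (4/7)·R1: [0, -1/7, 0]
R3 ← R3 + (19/16)·R2: [0, 0, 35/8]
R4 ← R4 + (1/16)·R2: [0, 0, -7/8]
R4 ← R4 + (1/5)·R3: [0, 0, 0]
3 nonzero rows, so rank(AP) = 3.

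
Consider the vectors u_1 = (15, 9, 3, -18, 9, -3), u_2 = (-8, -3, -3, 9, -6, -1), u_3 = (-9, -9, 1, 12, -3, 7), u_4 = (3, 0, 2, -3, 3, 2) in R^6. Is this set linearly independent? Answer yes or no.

no

Form the matrix with these vectors as rows and row reduce.
R2 ← R2 + (8/15)·R1: [0, 9/5, -7/5, -3/5, -6/5, -13/5]
R3 ← R3 + (3/5)·R1: [0, -18/5, 14/5, 6/5, 12/5, 26/5]
R4 ← R4 − (1/5)·R1: [0, -9/5, 7/5, 3/5, 6/5, 13/5]
R3 ← R3 + (2)·R2: [0, 0, 0, 0, 0, 0]
R4 ← R4 + R2: [0, 0, 0, 0, 0, 0]
2 nonzero rows, so the 4 vectors span a space of dimension 2.
Since 2 < 4, the vectors are linearly dependent.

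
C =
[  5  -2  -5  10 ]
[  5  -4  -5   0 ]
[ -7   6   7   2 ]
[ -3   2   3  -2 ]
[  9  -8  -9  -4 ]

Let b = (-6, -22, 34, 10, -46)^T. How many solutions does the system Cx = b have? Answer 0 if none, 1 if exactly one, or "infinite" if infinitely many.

infinite

Row reduce the augmented matrix [C | b].
R2 ← R2 − R1: [0, -2, 0, -10, -16]
R3 ← R3 + (7/5)·R1: [0, 16/5, 0, 16, 128/5]
R4 ← R4 + (3/5)·R1: [0, 4/5, 0, 4, 32/5]
R5 ← R5 − (9/5)·R1: [0, -22/5, 0, -22, -176/5]
R3 ← R3 + (8/5)·R2: [0, 0, 0, 0, 0]
R4 ← R4 + (2/5)·R2: [0, 0, 0, 0, 0]
R5 ← R5 − (11/5)·R2: [0, 0, 0, 0, 0]
The echelon form has 2 nonzero rows, and every pivot lies in the first 4 columns, so rank(C) = rank([C|b]) = 2.
The system is consistent.
rank = 2 < 4 unknowns, so there are infinitely many solutions.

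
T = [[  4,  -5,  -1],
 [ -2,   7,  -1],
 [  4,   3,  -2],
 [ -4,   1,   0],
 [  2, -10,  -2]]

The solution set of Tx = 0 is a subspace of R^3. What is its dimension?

Row reduce to echelon form.
R2 ← R2 + (1/2)·R1: [0, 9/2, -3/2]
R3 ← R3 − R1: [0, 8, -1]
R4 ← R4 + R1: [0, -4, -1]
R5 ← R5 − (1/2)·R1: [0, -15/2, -3/2]
R3 ← R3 − (16/9)·R2: [0, 0, 5/3]
R4 ← R4 + (8/9)·R2: [0, 0, -7/3]
R5 ← R5 + (5/3)·R2: [0, 0, -4]
R4 ← R4 + (7/5)·R3: [0, 0, 0]
R5 ← R5 + (12/5)·R3: [0, 0, 0]
3 nonzero rows, so rank(T) = 3.
T has 3 columns; by rank–nullity, nullity = 3 − 3 = 0.

0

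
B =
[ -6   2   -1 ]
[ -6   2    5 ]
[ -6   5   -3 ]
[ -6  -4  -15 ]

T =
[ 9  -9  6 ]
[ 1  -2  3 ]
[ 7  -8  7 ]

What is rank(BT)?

2

First compute BT:
[[-59,  58, -37],
 [-17,  10,   5],
 [-70,  68, -42],
 [-163, 182, -153]]
Now row reduce the product.
R2 ← R2 − (17/59)·R1: [0, -396/59, 924/59]
R3 ← R3 − (70/59)·R1: [0, -48/59, 112/59]
R4 ← R4 − (163/59)·R1: [0, 1284/59, -2996/59]
R3 ← R3 − (4/33)·R2: [0, 0, 0]
R4 ← R4 + (107/33)·R2: [0, 0, 0]
2 nonzero rows, so rank(BT) = 2.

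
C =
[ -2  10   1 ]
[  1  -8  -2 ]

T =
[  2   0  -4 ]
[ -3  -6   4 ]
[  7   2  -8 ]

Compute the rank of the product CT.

First compute CT:
[[-27, -58,  40],
 [ 12,  44, -20]]
Now row reduce the product.
R2 ← R2 + (4/9)·R1: [0, 164/9, -20/9]
2 nonzero rows, so rank(CT) = 2.

2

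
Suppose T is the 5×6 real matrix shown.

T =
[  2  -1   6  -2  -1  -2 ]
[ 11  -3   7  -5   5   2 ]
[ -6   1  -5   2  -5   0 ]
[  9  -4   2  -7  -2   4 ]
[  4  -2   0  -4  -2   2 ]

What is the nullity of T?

2

Row reduce to echelon form.
R2 ← R2 − (11/2)·R1: [0, 5/2, -26, 6, 21/2, 13]
R3 ← R3 + (3)·R1: [0, -2, 13, -4, -8, -6]
R4 ← R4 − (9/2)·R1: [0, 1/2, -25, 2, 5/2, 13]
R5 ← R5 − (2)·R1: [0, 0, -12, 0, 0, 6]
R3 ← R3 + (4/5)·R2: [0, 0, -39/5, 4/5, 2/5, 22/5]
R4 ← R4 − (1/5)·R2: [0, 0, -99/5, 4/5, 2/5, 52/5]
R4 ← R4 − (33/13)·R3: [0, 0, 0, -16/13, -8/13, -10/13]
R5 ← R5 − (20/13)·R3: [0, 0, 0, -16/13, -8/13, -10/13]
R5 ← R5 − R4: [0, 0, 0, 0, 0, 0]
4 nonzero rows, so rank(T) = 4.
T has 6 columns; by rank–nullity, nullity = 6 − 4 = 2.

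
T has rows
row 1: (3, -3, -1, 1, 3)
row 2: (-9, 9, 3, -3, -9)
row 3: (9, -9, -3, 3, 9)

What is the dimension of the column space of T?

Row reduce to echelon form.
R2 ← R2 + (3)·R1: [0, 0, 0, 0, 0]
R3 ← R3 − (3)·R1: [0, 0, 0, 0, 0]
Echelon form has 1 nonzero row, so rank(T) = 1.
The column space has dimension equal to the rank: 1.

1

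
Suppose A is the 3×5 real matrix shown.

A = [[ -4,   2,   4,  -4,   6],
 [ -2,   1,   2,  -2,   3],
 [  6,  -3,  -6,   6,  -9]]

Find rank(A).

1

Row reduce to echelon form.
R2 ← R2 − (1/2)·R1: [0, 0, 0, 0, 0]
R3 ← R3 + (3/2)·R1: [0, 0, 0, 0, 0]
Echelon form has 1 nonzero row, so rank(A) = 1.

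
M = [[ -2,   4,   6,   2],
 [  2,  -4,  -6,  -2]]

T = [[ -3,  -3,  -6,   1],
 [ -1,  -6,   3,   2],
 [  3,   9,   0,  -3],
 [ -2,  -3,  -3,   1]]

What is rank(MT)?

First compute MT:
[[ 16,  30,  18, -10],
 [-16, -30, -18,  10]]
Now row reduce the product.
R2 ← R2 + R1: [0, 0, 0, 0]
1 nonzero row, so rank(MT) = 1.

1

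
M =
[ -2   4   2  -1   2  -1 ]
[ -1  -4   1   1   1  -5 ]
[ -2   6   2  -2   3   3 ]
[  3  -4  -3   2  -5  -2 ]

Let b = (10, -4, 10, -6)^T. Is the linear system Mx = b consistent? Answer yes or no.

Row reduce the augmented matrix [M | b].
R2 ← R2 − (1/2)·R1: [0, -6, 0, 3/2, 0, -9/2, -9]
R3 ← R3 − R1: [0, 2, 0, -1, 1, 4, 0]
R4 ← R4 + (3/2)·R1: [0, 2, 0, 1/2, -2, -7/2, 9]
R3 ← R3 + (1/3)·R2: [0, 0, 0, -1/2, 1, 5/2, -3]
R4 ← R4 + (1/3)·R2: [0, 0, 0, 1, -2, -5, 6]
R4 ← R4 + (2)·R3: [0, 0, 0, 0, 0, 0, 0]
The echelon form has 3 nonzero rows, and every pivot lies in the first 6 columns, so rank(M) = rank([M|b]) = 3.
The system is consistent.

yes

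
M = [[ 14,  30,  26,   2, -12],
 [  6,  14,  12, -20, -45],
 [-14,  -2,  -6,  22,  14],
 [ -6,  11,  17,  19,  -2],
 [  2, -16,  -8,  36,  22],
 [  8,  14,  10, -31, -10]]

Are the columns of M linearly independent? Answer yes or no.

yes

Row reduce M to echelon form.
R2 ← R2 − (3/7)·R1: [0, 8/7, 6/7, -146/7, -279/7]
R3 ← R3 + R1: [0, 28, 20, 24, 2]
R4 ← R4 + (3/7)·R1: [0, 167/7, 197/7, 139/7, -50/7]
R5 ← R5 − (1/7)·R1: [0, -142/7, -82/7, 250/7, 166/7]
R6 ← R6 − (4/7)·R1: [0, -22/7, -34/7, -225/7, -22/7]
R3 ← R3 − (49/2)·R2: [0, 0, -1, 535, 1957/2]
R4 ← R4 − (167/8)·R2: [0, 0, 41/4, 1821/4, 6599/8]
R5 ← R5 + (71/4)·R2: [0, 0, 7/2, -669/2, -2735/4]
R6 ← R6 + (11/4)·R2: [0, 0, -5/2, -179/2, -451/4]
R4 ← R4 + (41/4)·R3: [0, 0, 0, 5939, 21709/2]
R5 ← R5 + (7/2)·R3: [0, 0, 0, 1538, 2741]
R6 ← R6 − (5/2)·R3: [0, 0, 0, -1427, -2559]
R5 ← R5 − (1538/5939)·R4: [0, 0, 0, 0, -415422/5939]
R6 ← R6 + (1427/5939)·R4: [0, 0, 0, 0, 582941/11878]
R6 ← R6 + (3713/5292)·R5: [0, 0, 0, 0, 0]
5 pivots among 5 columns.
Every column is a pivot column, so the columns are linearly independent.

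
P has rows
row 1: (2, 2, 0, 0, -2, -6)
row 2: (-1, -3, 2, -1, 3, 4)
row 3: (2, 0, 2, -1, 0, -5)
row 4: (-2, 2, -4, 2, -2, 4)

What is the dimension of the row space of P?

2

Row reduce to echelon form.
R2 ← R2 + (1/2)·R1: [0, -2, 2, -1, 2, 1]
R3 ← R3 − R1: [0, -2, 2, -1, 2, 1]
R4 ← R4 + R1: [0, 4, -4, 2, -4, -2]
R3 ← R3 − R2: [0, 0, 0, 0, 0, 0]
R4 ← R4 + (2)·R2: [0, 0, 0, 0, 0, 0]
Echelon form has 2 nonzero rows, so rank(P) = 2.
The row space has dimension equal to the rank: 2.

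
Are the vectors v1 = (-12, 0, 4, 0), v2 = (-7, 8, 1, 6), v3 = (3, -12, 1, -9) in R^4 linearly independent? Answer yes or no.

no

Form the matrix with these vectors as rows and row reduce.
R2 ← R2 − (7/12)·R1: [0, 8, -4/3, 6]
R3 ← R3 + (1/4)·R1: [0, -12, 2, -9]
R3 ← R3 + (3/2)·R2: [0, 0, 0, 0]
2 nonzero rows, so the 3 vectors span a space of dimension 2.
Since 2 < 3, the vectors are linearly dependent.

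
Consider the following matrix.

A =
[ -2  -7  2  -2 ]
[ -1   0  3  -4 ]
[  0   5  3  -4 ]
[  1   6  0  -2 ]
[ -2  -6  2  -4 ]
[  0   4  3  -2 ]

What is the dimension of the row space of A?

3

Row reduce to echelon form.
R2 ← R2 − (1/2)·R1: [0, 7/2, 2, -3]
R4 ← R4 + (1/2)·R1: [0, 5/2, 1, -3]
R5 ← R5 − R1: [0, 1, 0, -2]
R3 ← R3 − (10/7)·R2: [0, 0, 1/7, 2/7]
R4 ← R4 − (5/7)·R2: [0, 0, -3/7, -6/7]
R5 ← R5 − (2/7)·R2: [0, 0, -4/7, -8/7]
R6 ← R6 − (8/7)·R2: [0, 0, 5/7, 10/7]
R4 ← R4 + (3)·R3: [0, 0, 0, 0]
R5 ← R5 + (4)·R3: [0, 0, 0, 0]
R6 ← R6 − (5)·R3: [0, 0, 0, 0]
Echelon form has 3 nonzero rows, so rank(A) = 3.
The row space has dimension equal to the rank: 3.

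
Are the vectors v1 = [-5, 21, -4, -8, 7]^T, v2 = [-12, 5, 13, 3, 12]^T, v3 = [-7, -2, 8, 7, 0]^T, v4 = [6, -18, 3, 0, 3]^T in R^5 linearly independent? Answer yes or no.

Form the matrix with these vectors as rows and row reduce.
R2 ← R2 − (12/5)·R1: [0, -227/5, 113/5, 111/5, -24/5]
R3 ← R3 − (7/5)·R1: [0, -157/5, 68/5, 91/5, -49/5]
R4 ← R4 + (6/5)·R1: [0, 36/5, -9/5, -48/5, 57/5]
R3 ← R3 − (157/227)·R2: [0, 0, -461/227, 646/227, -1471/227]
R4 ← R4 + (36/227)·R2: [0, 0, 405/227, -1380/227, 2415/227]
R4 ← R4 + (405/461)·R3: [0, 0, 0, -1650/461, 2280/461]
4 nonzero rows, so the 4 vectors span a space of dimension 4.
Since 4 = 4, the vectors are linearly independent.

yes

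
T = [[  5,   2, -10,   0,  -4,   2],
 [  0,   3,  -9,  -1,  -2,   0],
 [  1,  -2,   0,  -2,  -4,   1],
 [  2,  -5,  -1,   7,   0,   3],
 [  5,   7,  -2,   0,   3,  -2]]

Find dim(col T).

5

Row reduce to echelon form.
R3 ← R3 − (1/5)·R1: [0, -12/5, 2, -2, -16/5, 3/5]
R4 ← R4 − (2/5)·R1: [0, -29/5, 3, 7, 8/5, 11/5]
R5 ← R5 − R1: [0, 5, 8, 0, 7, -4]
R3 ← R3 + (4/5)·R2: [0, 0, -26/5, -14/5, -24/5, 3/5]
R4 ← R4 + (29/15)·R2: [0, 0, -72/5, 76/15, -34/15, 11/5]
R5 ← R5 − (5/3)·R2: [0, 0, 23, 5/3, 31/3, -4]
R4 ← R4 − (36/13)·R3: [0, 0, 0, 500/39, 430/39, 7/13]
R5 ← R5 + (115/26)·R3: [0, 0, 0, -418/39, -425/39, -35/26]
R5 ← R5 + (209/250)·R4: [0, 0, 0, 0, -42/25, -112/125]
Echelon form has 5 nonzero rows, so rank(T) = 5.
The column space has dimension equal to the rank: 5.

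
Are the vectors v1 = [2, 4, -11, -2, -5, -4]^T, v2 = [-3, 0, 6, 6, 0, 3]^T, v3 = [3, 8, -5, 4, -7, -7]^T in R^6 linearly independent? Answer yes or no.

Form the matrix with these vectors as rows and row reduce.
R2 ← R2 + (3/2)·R1: [0, 6, -21/2, 3, -15/2, -3]
R3 ← R3 − (3/2)·R1: [0, 2, 23/2, 7, 1/2, -1]
R3 ← R3 − (1/3)·R2: [0, 0, 15, 6, 3, 0]
3 nonzero rows, so the 3 vectors span a space of dimension 3.
Since 3 = 3, the vectors are linearly independent.

yes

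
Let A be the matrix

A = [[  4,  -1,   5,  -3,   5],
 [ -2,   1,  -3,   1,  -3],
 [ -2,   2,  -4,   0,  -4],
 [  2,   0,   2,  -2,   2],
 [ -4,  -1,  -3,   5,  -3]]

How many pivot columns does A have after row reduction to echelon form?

Row reduce to echelon form.
R2 ← R2 + (1/2)·R1: [0, 1/2, -1/2, -1/2, -1/2]
R3 ← R3 + (1/2)·R1: [0, 3/2, -3/2, -3/2, -3/2]
R4 ← R4 − (1/2)·R1: [0, 1/2, -1/2, -1/2, -1/2]
R5 ← R5 + R1: [0, -2, 2, 2, 2]
R3 ← R3 − (3)·R2: [0, 0, 0, 0, 0]
R4 ← R4 − R2: [0, 0, 0, 0, 0]
R5 ← R5 + (4)·R2: [0, 0, 0, 0, 0]
Echelon form has 2 nonzero rows, so rank(A) = 2.
Each nonzero row contributes one pivot column: 2 pivot columns.

2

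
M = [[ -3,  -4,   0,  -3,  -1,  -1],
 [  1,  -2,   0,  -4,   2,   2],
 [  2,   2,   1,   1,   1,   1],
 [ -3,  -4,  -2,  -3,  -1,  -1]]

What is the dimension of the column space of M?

Row reduce to echelon form.
R2 ← R2 + (1/3)·R1: [0, -10/3, 0, -5, 5/3, 5/3]
R3 ← R3 + (2/3)·R1: [0, -2/3, 1, -1, 1/3, 1/3]
R4 ← R4 − R1: [0, 0, -2, 0, 0, 0]
R3 ← R3 − (1/5)·R2: [0, 0, 1, 0, 0, 0]
R4 ← R4 + (2)·R3: [0, 0, 0, 0, 0, 0]
Echelon form has 3 nonzero rows, so rank(M) = 3.
The column space has dimension equal to the rank: 3.

3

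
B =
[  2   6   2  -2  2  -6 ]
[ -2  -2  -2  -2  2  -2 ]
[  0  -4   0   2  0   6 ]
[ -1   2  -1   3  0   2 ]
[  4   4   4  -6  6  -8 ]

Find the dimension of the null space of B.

Row reduce to echelon form.
R2 ← R2 + R1: [0, 4, 0, -4, 4, -8]
R4 ← R4 + (1/2)·R1: [0, 5, 0, 2, 1, -1]
R5 ← R5 − (2)·R1: [0, -8, 0, -2, 2, 4]
R3 ← R3 + R2: [0, 0, 0, -2, 4, -2]
R4 ← R4 − (5/4)·R2: [0, 0, 0, 7, -4, 9]
R5 ← R5 + (2)·R2: [0, 0, 0, -10, 10, -12]
R4 ← R4 + (7/2)·R3: [0, 0, 0, 0, 10, 2]
R5 ← R5 − (5)·R3: [0, 0, 0, 0, -10, -2]
R5 ← R5 + R4: [0, 0, 0, 0, 0, 0]
4 nonzero rows, so rank(B) = 4.
B has 6 columns; by rank–nullity, nullity = 6 − 4 = 2.

2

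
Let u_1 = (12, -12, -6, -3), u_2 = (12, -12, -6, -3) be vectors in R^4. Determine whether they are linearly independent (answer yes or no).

no

Form the matrix with these vectors as rows and row reduce.
R2 ← R2 − R1: [0, 0, 0, 0]
1 nonzero row, so the 2 vectors span a space of dimension 1.
Since 1 < 2, the vectors are linearly dependent.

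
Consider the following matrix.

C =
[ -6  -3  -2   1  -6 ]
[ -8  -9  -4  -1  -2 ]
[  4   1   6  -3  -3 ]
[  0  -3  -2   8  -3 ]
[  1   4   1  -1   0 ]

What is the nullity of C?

Row reduce to echelon form.
R2 ← R2 − (4/3)·R1: [0, -5, -4/3, -7/3, 6]
R3 ← R3 + (2/3)·R1: [0, -1, 14/3, -7/3, -7]
R5 ← R5 + (1/6)·R1: [0, 7/2, 2/3, -5/6, -1]
R3 ← R3 − (1/5)·R2: [0, 0, 74/15, -28/15, -41/5]
R4 ← R4 − (3/5)·R2: [0, 0, -6/5, 47/5, -33/5]
R5 ← R5 + (7/10)·R2: [0, 0, -4/15, -37/15, 16/5]
R4 ← R4 + (9/37)·R3: [0, 0, 0, 331/37, -318/37]
R5 ← R5 + (2/37)·R3: [0, 0, 0, -95/37, 102/37]
R5 ← R5 + (95/331)·R4: [0, 0, 0, 0, 96/331]
5 nonzero rows, so rank(C) = 5.
C has 5 columns; by rank–nullity, nullity = 5 − 5 = 0.

0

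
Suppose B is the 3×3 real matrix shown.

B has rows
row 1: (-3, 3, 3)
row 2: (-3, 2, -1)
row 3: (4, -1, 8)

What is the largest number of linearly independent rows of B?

2

Row reduce to echelon form.
R2 ← R2 − R1: [0, -1, -4]
R3 ← R3 + (4/3)·R1: [0, 3, 12]
R3 ← R3 + (3)·R2: [0, 0, 0]
Echelon form has 2 nonzero rows, so rank(B) = 2.
The rank gives the maximum number of linearly independent rows: 2.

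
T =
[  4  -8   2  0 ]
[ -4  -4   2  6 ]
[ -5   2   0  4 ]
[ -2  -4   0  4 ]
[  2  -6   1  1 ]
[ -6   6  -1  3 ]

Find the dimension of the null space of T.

Row reduce to echelon form.
R2 ← R2 + R1: [0, -12, 4, 6]
R3 ← R3 + (5/4)·R1: [0, -8, 5/2, 4]
R4 ← R4 + (1/2)·R1: [0, -8, 1, 4]
R5 ← R5 − (1/2)·R1: [0, -2, 0, 1]
R6 ← R6 + (3/2)·R1: [0, -6, 2, 3]
R3 ← R3 − (2/3)·R2: [0, 0, -1/6, 0]
R4 ← R4 − (2/3)·R2: [0, 0, -5/3, 0]
R5 ← R5 − (1/6)·R2: [0, 0, -2/3, 0]
R6 ← R6 − (1/2)·R2: [0, 0, 0, 0]
R4 ← R4 − (10)·R3: [0, 0, 0, 0]
R5 ← R5 − (4)·R3: [0, 0, 0, 0]
3 nonzero rows, so rank(T) = 3.
T has 4 columns; by rank–nullity, nullity = 4 − 3 = 1.

1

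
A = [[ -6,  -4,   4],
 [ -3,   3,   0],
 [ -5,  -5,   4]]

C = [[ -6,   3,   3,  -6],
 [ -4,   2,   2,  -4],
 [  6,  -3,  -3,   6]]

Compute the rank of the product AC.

First compute AC:
[[ 76, -38, -38,  76],
 [  6,  -3,  -3,   6],
 [ 74, -37, -37,  74]]
Now row reduce the product.
R2 ← R2 − (3/38)·R1: [0, 0, 0, 0]
R3 ← R3 − (37/38)·R1: [0, 0, 0, 0]
1 nonzero row, so rank(AC) = 1.

1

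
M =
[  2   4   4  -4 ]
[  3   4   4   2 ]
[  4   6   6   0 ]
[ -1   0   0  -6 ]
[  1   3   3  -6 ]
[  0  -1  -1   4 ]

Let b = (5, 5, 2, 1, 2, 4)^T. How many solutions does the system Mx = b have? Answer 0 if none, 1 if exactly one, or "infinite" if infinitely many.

0

Row reduce the augmented matrix [M | b].
R2 ← R2 − (3/2)·R1: [0, -2, -2, 8, -5/2]
R3 ← R3 − (2)·R1: [0, -2, -2, 8, -8]
R4 ← R4 + (1/2)·R1: [0, 2, 2, -8, 7/2]
R5 ← R5 − (1/2)·R1: [0, 1, 1, -4, -1/2]
R3 ← R3 − R2: [0, 0, 0, 0, -11/2]
R4 ← R4 + R2: [0, 0, 0, 0, 1]
R5 ← R5 + (1/2)·R2: [0, 0, 0, 0, -7/4]
R6 ← R6 − (1/2)·R2: [0, 0, 0, 0, 21/4]
R4 ← R4 + (2/11)·R3: [0, 0, 0, 0, 0]
R5 ← R5 − (7/22)·R3: [0, 0, 0, 0, 0]
R6 ← R6 + (21/22)·R3: [0, 0, 0, 0, 0]
The echelon form has 3 nonzero rows; the last pivot sits in the augmented column, so rank(M) = 2 but rank([M|b]) = 3.
Since the ranks differ, the system is inconsistent.
It has no solutions.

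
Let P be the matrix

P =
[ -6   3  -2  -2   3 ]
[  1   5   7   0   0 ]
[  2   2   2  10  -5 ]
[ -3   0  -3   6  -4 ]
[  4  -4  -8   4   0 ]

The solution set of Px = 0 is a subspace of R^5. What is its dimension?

Row reduce to echelon form.
R2 ← R2 + (1/6)·R1: [0, 11/2, 20/3, -1/3, 1/2]
R3 ← R3 + (1/3)·R1: [0, 3, 4/3, 28/3, -4]
R4 ← R4 − (1/2)·R1: [0, -3/2, -2, 7, -11/2]
R5 ← R5 + (2/3)·R1: [0, -2, -28/3, 8/3, 2]
R3 ← R3 − (6/11)·R2: [0, 0, -76/33, 314/33, -47/11]
R4 ← R4 + (3/11)·R2: [0, 0, -2/11, 76/11, -59/11]
R5 ← R5 + (4/11)·R2: [0, 0, -76/11, 28/11, 24/11]
R4 ← R4 − (3/38)·R3: [0, 0, 0, 117/19, -191/38]
R5 ← R5 − (3)·R3: [0, 0, 0, -26, 15]
R5 ← R5 + (38/9)·R4: [0, 0, 0, 0, -56/9]
5 nonzero rows, so rank(P) = 5.
P has 5 columns; by rank–nullity, nullity = 5 − 5 = 0.

0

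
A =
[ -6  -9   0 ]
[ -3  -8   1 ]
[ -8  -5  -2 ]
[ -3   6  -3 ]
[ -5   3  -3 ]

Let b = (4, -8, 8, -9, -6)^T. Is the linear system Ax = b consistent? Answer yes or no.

Row reduce the augmented matrix [A | b].
R2 ← R2 − (1/2)·R1: [0, -7/2, 1, -10]
R3 ← R3 − (4/3)·R1: [0, 7, -2, 8/3]
R4 ← R4 − (1/2)·R1: [0, 21/2, -3, -11]
R5 ← R5 − (5/6)·R1: [0, 21/2, -3, -28/3]
R3 ← R3 + (2)·R2: [0, 0, 0, -52/3]
R4 ← R4 + (3)·R2: [0, 0, 0, -41]
R5 ← R5 + (3)·R2: [0, 0, 0, -118/3]
R4 ← R4 − (123/52)·R3: [0, 0, 0, 0]
R5 ← R5 − (59/26)·R3: [0, 0, 0, 0]
The echelon form has 3 nonzero rows; the last pivot sits in the augmented column, so rank(A) = 2 but rank([A|b]) = 3.
Since the ranks differ, the system is inconsistent.

no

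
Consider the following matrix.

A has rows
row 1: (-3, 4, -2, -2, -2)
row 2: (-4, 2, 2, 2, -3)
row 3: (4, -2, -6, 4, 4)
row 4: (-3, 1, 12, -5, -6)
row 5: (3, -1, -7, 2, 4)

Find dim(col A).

4

Row reduce to echelon form.
R2 ← R2 − (4/3)·R1: [0, -10/3, 14/3, 14/3, -1/3]
R3 ← R3 + (4/3)·R1: [0, 10/3, -26/3, 4/3, 4/3]
R4 ← R4 − R1: [0, -3, 14, -3, -4]
R5 ← R5 + R1: [0, 3, -9, 0, 2]
R3 ← R3 + R2: [0, 0, -4, 6, 1]
R4 ← R4 − (9/10)·R2: [0, 0, 49/5, -36/5, -37/10]
R5 ← R5 + (9/10)·R2: [0, 0, -24/5, 21/5, 17/10]
R4 ← R4 + (49/20)·R3: [0, 0, 0, 15/2, -5/4]
R5 ← R5 − (6/5)·R3: [0, 0, 0, -3, 1/2]
R5 ← R5 + (2/5)·R4: [0, 0, 0, 0, 0]
Echelon form has 4 nonzero rows, so rank(A) = 4.
The column space has dimension equal to the rank: 4.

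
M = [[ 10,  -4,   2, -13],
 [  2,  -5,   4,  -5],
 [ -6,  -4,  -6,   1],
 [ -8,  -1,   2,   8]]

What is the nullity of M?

1

Row reduce to echelon form.
R2 ← R2 − (1/5)·R1: [0, -21/5, 18/5, -12/5]
R3 ← R3 + (3/5)·R1: [0, -32/5, -24/5, -34/5]
R4 ← R4 + (4/5)·R1: [0, -21/5, 18/5, -12/5]
R3 ← R3 − (32/21)·R2: [0, 0, -72/7, -22/7]
R4 ← R4 − R2: [0, 0, 0, 0]
3 nonzero rows, so rank(M) = 3.
M has 4 columns; by rank–nullity, nullity = 4 − 3 = 1.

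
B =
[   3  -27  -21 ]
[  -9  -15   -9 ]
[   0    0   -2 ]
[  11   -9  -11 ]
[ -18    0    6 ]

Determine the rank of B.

Row reduce to echelon form.
R2 ← R2 + (3)·R1: [0, -96, -72]
R4 ← R4 − (11/3)·R1: [0, 90, 66]
R5 ← R5 + (6)·R1: [0, -162, -120]
R4 ← R4 + (15/16)·R2: [0, 0, -3/2]
R5 ← R5 − (27/16)·R2: [0, 0, 3/2]
R4 ← R4 − (3/4)·R3: [0, 0, 0]
R5 ← R5 + (3/4)·R3: [0, 0, 0]
Echelon form has 3 nonzero rows, so rank(B) = 3.

3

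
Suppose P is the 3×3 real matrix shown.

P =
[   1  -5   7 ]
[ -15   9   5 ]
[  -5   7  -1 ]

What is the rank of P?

Row reduce to echelon form.
R2 ← R2 + (15)·R1: [0, -66, 110]
R3 ← R3 + (5)·R1: [0, -18, 34]
R3 ← R3 − (3/11)·R2: [0, 0, 4]
Echelon form has 3 nonzero rows, so rank(P) = 3.

3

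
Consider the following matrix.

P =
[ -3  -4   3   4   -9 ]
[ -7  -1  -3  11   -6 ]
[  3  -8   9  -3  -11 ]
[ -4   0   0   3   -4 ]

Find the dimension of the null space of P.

2

Row reduce to echelon form.
R2 ← R2 − (7/3)·R1: [0, 25/3, -10, 5/3, 15]
R3 ← R3 + R1: [0, -12, 12, 1, -20]
R4 ← R4 − (4/3)·R1: [0, 16/3, -4, -7/3, 8]
R3 ← R3 + (36/25)·R2: [0, 0, -12/5, 17/5, 8/5]
R4 ← R4 − (16/25)·R2: [0, 0, 12/5, -17/5, -8/5]
R4 ← R4 + R3: [0, 0, 0, 0, 0]
3 nonzero rows, so rank(P) = 3.
P has 5 columns; by rank–nullity, nullity = 5 − 3 = 2.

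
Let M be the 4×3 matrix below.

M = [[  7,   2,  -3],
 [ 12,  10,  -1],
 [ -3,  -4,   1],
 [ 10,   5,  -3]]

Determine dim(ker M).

Row reduce to echelon form.
R2 ← R2 − (12/7)·R1: [0, 46/7, 29/7]
R3 ← R3 + (3/7)·R1: [0, -22/7, -2/7]
R4 ← R4 − (10/7)·R1: [0, 15/7, 9/7]
R3 ← R3 + (11/23)·R2: [0, 0, 39/23]
R4 ← R4 − (15/46)·R2: [0, 0, -3/46]
R4 ← R4 + (1/26)·R3: [0, 0, 0]
3 nonzero rows, so rank(M) = 3.
M has 3 columns; by rank–nullity, nullity = 3 − 3 = 0.

0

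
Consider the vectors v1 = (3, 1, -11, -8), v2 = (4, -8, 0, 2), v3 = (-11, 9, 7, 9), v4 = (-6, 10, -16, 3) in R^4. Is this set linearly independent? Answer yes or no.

yes

Form the matrix with these vectors as rows and row reduce.
R2 ← R2 − (4/3)·R1: [0, -28/3, 44/3, 38/3]
R3 ← R3 + (11/3)·R1: [0, 38/3, -100/3, -61/3]
R4 ← R4 + (2)·R1: [0, 12, -38, -13]
R3 ← R3 + (19/14)·R2: [0, 0, -94/7, -22/7]
R4 ← R4 + (9/7)·R2: [0, 0, -134/7, 23/7]
R4 ← R4 − (67/47)·R3: [0, 0, 0, 365/47]
4 nonzero rows, so the 4 vectors span a space of dimension 4.
Since 4 = 4, the vectors are linearly independent.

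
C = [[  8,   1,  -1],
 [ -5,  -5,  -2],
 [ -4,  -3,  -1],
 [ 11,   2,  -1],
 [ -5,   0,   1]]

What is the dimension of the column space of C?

2

Row reduce to echelon form.
R2 ← R2 + (5/8)·R1: [0, -35/8, -21/8]
R3 ← R3 + (1/2)·R1: [0, -5/2, -3/2]
R4 ← R4 − (11/8)·R1: [0, 5/8, 3/8]
R5 ← R5 + (5/8)·R1: [0, 5/8, 3/8]
R3 ← R3 − (4/7)·R2: [0, 0, 0]
R4 ← R4 + (1/7)·R2: [0, 0, 0]
R5 ← R5 + (1/7)·R2: [0, 0, 0]
Echelon form has 2 nonzero rows, so rank(C) = 2.
The column space has dimension equal to the rank: 2.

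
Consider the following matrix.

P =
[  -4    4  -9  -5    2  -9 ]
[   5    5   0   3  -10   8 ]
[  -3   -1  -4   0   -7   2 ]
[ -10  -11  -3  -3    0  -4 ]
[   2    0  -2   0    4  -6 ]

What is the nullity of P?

1

Row reduce to echelon form.
R2 ← R2 + (5/4)·R1: [0, 10, -45/4, -13/4, -15/2, -13/4]
R3 ← R3 − (3/4)·R1: [0, -4, 11/4, 15/4, -17/2, 35/4]
R4 ← R4 − (5/2)·R1: [0, -21, 39/2, 19/2, -5, 37/2]
R5 ← R5 + (1/2)·R1: [0, 2, -13/2, -5/2, 5, -21/2]
R3 ← R3 + (2/5)·R2: [0, 0, -7/4, 49/20, -23/2, 149/20]
R4 ← R4 + (21/10)·R2: [0, 0, -33/8, 107/40, -83/4, 467/40]
R5 ← R5 − (1/5)·R2: [0, 0, -17/4, -37/20, 13/2, -197/20]
R4 ← R4 − (33/14)·R3: [0, 0, 0, -31/10, 89/14, -206/35]
R5 ← R5 − (17/7)·R3: [0, 0, 0, -39/5, 241/7, -978/35]
R5 ← R5 − (78/31)·R4: [0, 0, 0, 0, 4000/217, -2850/217]
5 nonzero rows, so rank(P) = 5.
P has 6 columns; by rank–nullity, nullity = 6 − 5 = 1.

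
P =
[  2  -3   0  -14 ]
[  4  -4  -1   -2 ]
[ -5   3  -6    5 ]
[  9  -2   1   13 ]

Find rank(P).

Row reduce to echelon form.
R2 ← R2 − (2)·R1: [0, 2, -1, 26]
R3 ← R3 + (5/2)·R1: [0, -9/2, -6, -30]
R4 ← R4 − (9/2)·R1: [0, 23/2, 1, 76]
R3 ← R3 + (9/4)·R2: [0, 0, -33/4, 57/2]
R4 ← R4 − (23/4)·R2: [0, 0, 27/4, -147/2]
R4 ← R4 + (9/11)·R3: [0, 0, 0, -552/11]
Echelon form has 4 nonzero rows, so rank(P) = 4.

4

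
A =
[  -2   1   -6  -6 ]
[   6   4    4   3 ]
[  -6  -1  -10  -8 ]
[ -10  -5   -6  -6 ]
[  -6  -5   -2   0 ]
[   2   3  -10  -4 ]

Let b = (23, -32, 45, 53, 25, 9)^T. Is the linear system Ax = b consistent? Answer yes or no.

Row reduce the augmented matrix [A | b].
R2 ← R2 + (3)·R1: [0, 7, -14, -15, 37]
R3 ← R3 − (3)·R1: [0, -4, 8, 10, -24]
R4 ← R4 − (5)·R1: [0, -10, 24, 24, -62]
R5 ← R5 − (3)·R1: [0, -8, 16, 18, -44]
R6 ← R6 + R1: [0, 4, -16, -10, 32]
R3 ← R3 + (4/7)·R2: [0, 0, 0, 10/7, -20/7]
R4 ← R4 + (10/7)·R2: [0, 0, 4, 18/7, -64/7]
R5 ← R5 + (8/7)·R2: [0, 0, 0, 6/7, -12/7]
R6 ← R6 − (4/7)·R2: [0, 0, -8, -10/7, 76/7]
Swap R3 ↔ R4
R6 ← R6 + (2)·R3: [0, 0, 0, 26/7, -52/7]
R5 ← R5 − (3/5)·R4: [0, 0, 0, 0, 0]
R6 ← R6 − (13/5)·R4: [0, 0, 0, 0, 0]
The echelon form has 4 nonzero rows, and every pivot lies in the first 4 columns, so rank(A) = rank([A|b]) = 4.
The system is consistent.

yes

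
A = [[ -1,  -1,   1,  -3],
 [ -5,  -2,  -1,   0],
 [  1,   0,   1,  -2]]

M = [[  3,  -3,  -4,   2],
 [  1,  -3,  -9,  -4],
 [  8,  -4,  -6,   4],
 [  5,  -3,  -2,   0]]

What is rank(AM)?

2

First compute AM:
[[-11,  11,  13,   6],
 [-25,  25,  44,  -6],
 [  1,  -1,  -6,   6]]
Now row reduce the product.
R2 ← R2 − (25/11)·R1: [0, 0, 159/11, -216/11]
R3 ← R3 + (1/11)·R1: [0, 0, -53/11, 72/11]
R3 ← R3 + (1/3)·R2: [0, 0, 0, 0]
2 nonzero rows, so rank(AM) = 2.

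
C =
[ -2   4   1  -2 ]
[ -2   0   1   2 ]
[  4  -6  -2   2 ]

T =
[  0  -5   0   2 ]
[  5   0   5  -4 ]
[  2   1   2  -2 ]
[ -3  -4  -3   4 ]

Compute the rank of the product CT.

First compute CT:
[[ 28,  19,  28, -30],
 [ -4,   3,  -4,   2],
 [-40, -30, -40,  44]]
Now row reduce the product.
R2 ← R2 + (1/7)·R1: [0, 40/7, 0, -16/7]
R3 ← R3 + (10/7)·R1: [0, -20/7, 0, 8/7]
R3 ← R3 + (1/2)·R2: [0, 0, 0, 0]
2 nonzero rows, so rank(CT) = 2.

2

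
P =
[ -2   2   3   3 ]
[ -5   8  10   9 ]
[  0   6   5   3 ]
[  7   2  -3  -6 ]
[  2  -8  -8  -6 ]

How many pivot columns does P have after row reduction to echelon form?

Row reduce to echelon form.
R2 ← R2 − (5/2)·R1: [0, 3, 5/2, 3/2]
R4 ← R4 + (7/2)·R1: [0, 9, 15/2, 9/2]
R5 ← R5 + R1: [0, -6, -5, -3]
R3 ← R3 − (2)·R2: [0, 0, 0, 0]
R4 ← R4 − (3)·R2: [0, 0, 0, 0]
R5 ← R5 + (2)·R2: [0, 0, 0, 0]
Echelon form has 2 nonzero rows, so rank(P) = 2.
Each nonzero row contributes one pivot column: 2 pivot columns.

2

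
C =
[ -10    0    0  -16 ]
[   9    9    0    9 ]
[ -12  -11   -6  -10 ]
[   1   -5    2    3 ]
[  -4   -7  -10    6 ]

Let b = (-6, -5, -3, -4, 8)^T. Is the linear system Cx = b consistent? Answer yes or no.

Row reduce the augmented matrix [C | b].
R2 ← R2 + (9/10)·R1: [0, 9, 0, -27/5, -52/5]
R3 ← R3 − (6/5)·R1: [0, -11, -6, 46/5, 21/5]
R4 ← R4 + (1/10)·R1: [0, -5, 2, 7/5, -23/5]
R5 ← R5 − (2/5)·R1: [0, -7, -10, 62/5, 52/5]
R3 ← R3 + (11/9)·R2: [0, 0, -6, 13/5, -383/45]
R4 ← R4 + (5/9)·R2: [0, 0, 2, -8/5, -467/45]
R5 ← R5 + (7/9)·R2: [0, 0, -10, 41/5, 104/45]
R4 ← R4 + (1/3)·R3: [0, 0, 0, -11/15, -1784/135]
R5 ← R5 − (5/3)·R3: [0, 0, 0, 58/15, 2227/135]
R5 ← R5 + (58/11)·R4: [0, 0, 0, 0, -585/11]
The echelon form has 5 nonzero rows; the last pivot sits in the augmented column, so rank(C) = 4 but rank([C|b]) = 5.
Since the ranks differ, the system is inconsistent.

no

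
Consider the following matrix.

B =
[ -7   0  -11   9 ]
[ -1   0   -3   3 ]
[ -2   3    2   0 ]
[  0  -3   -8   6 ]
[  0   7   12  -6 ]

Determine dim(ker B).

1

Row reduce to echelon form.
R2 ← R2 − (1/7)·R1: [0, 0, -10/7, 12/7]
R3 ← R3 − (2/7)·R1: [0, 3, 36/7, -18/7]
Swap R2 ↔ R3
R4 ← R4 + R2: [0, 0, -20/7, 24/7]
R5 ← R5 − (7/3)·R2: [0, 0, 0, 0]
R4 ← R4 − (2)·R3: [0, 0, 0, 0]
3 nonzero rows, so rank(B) = 3.
B has 4 columns; by rank–nullity, nullity = 4 − 3 = 1.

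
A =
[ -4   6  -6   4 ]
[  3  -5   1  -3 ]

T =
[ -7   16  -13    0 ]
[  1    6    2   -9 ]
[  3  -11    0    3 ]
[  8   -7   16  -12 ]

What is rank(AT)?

First compute AT:
[[ 48,  10, 128, -120],
 [-47,  28, -97,  84]]
Now row reduce the product.
R2 ← R2 + (47/48)·R1: [0, 907/24, 85/3, -67/2]
2 nonzero rows, so rank(AT) = 2.

2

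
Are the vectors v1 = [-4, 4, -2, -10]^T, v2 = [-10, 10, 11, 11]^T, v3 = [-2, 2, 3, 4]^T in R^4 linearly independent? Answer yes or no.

Form the matrix with these vectors as rows and row reduce.
R2 ← R2 − (5/2)·R1: [0, 0, 16, 36]
R3 ← R3 − (1/2)·R1: [0, 0, 4, 9]
R3 ← R3 − (1/4)·R2: [0, 0, 0, 0]
2 nonzero rows, so the 3 vectors span a space of dimension 2.
Since 2 < 3, the vectors are linearly dependent.

no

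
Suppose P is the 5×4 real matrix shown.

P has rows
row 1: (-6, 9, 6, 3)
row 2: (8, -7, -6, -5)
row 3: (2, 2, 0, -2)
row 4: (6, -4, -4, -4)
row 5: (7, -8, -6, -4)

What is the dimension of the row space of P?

Row reduce to echelon form.
R2 ← R2 + (4/3)·R1: [0, 5, 2, -1]
R3 ← R3 + (1/3)·R1: [0, 5, 2, -1]
R4 ← R4 + R1: [0, 5, 2, -1]
R5 ← R5 + (7/6)·R1: [0, 5/2, 1, -1/2]
R3 ← R3 − R2: [0, 0, 0, 0]
R4 ← R4 − R2: [0, 0, 0, 0]
R5 ← R5 − (1/2)·R2: [0, 0, 0, 0]
Echelon form has 2 nonzero rows, so rank(P) = 2.
The row space has dimension equal to the rank: 2.

2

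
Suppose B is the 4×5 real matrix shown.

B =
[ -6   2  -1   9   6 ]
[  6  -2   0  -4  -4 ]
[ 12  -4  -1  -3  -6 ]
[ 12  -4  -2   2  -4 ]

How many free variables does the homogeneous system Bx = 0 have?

Row reduce to echelon form.
R2 ← R2 + R1: [0, 0, -1, 5, 2]
R3 ← R3 + (2)·R1: [0, 0, -3, 15, 6]
R4 ← R4 + (2)·R1: [0, 0, -4, 20, 8]
R3 ← R3 − (3)·R2: [0, 0, 0, 0, 0]
R4 ← R4 − (4)·R2: [0, 0, 0, 0, 0]
2 nonzero rows, so rank(B) = 2.
B has 5 columns; by rank–nullity, nullity = 5 − 2 = 3.

3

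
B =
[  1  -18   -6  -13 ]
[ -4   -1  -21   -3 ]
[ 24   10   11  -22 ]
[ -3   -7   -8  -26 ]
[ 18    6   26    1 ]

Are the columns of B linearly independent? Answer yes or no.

Row reduce B to echelon form.
R2 ← R2 + (4)·R1: [0, -73, -45, -55]
R3 ← R3 − (24)·R1: [0, 442, 155, 290]
R4 ← R4 + (3)·R1: [0, -61, -26, -65]
R5 ← R5 − (18)·R1: [0, 330, 134, 235]
R3 ← R3 + (442/73)·R2: [0, 0, -8575/73, -3140/73]
R4 ← R4 − (61/73)·R2: [0, 0, 847/73, -1390/73]
R5 ← R5 + (330/73)·R2: [0, 0, -5068/73, -995/73]
R4 ← R4 + (121/1225)·R3: [0, 0, 0, -5706/245]
R5 ← R5 − (724/1225)·R3: [0, 0, 0, 2889/245]
R5 ← R5 + (321/634)·R4: [0, 0, 0, 0]
4 pivots among 4 columns.
Every column is a pivot column, so the columns are linearly independent.

yes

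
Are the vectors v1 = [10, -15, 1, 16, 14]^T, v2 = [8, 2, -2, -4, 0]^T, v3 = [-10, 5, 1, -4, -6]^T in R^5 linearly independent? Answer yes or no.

no

Form the matrix with these vectors as rows and row reduce.
R2 ← R2 − (4/5)·R1: [0, 14, -14/5, -84/5, -56/5]
R3 ← R3 + R1: [0, -10, 2, 12, 8]
R3 ← R3 + (5/7)·R2: [0, 0, 0, 0, 0]
2 nonzero rows, so the 3 vectors span a space of dimension 2.
Since 2 < 3, the vectors are linearly dependent.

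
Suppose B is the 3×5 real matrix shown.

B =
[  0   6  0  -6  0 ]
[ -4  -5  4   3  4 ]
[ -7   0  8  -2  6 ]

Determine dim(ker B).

Row reduce to echelon form.
Swap R1 ↔ R2
R3 ← R3 − (7/4)·R1: [0, 35/4, 1, -29/4, -1]
R3 ← R3 − (35/24)·R2: [0, 0, 1, 3/2, -1]
3 nonzero rows, so rank(B) = 3.
B has 5 columns; by rank–nullity, nullity = 5 − 3 = 2.

2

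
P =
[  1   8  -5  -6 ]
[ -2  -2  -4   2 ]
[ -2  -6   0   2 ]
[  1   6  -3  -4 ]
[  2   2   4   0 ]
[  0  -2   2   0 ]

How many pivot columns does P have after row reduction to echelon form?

Row reduce to echelon form.
R2 ← R2 + (2)·R1: [0, 14, -14, -10]
R3 ← R3 + (2)·R1: [0, 10, -10, -10]
R4 ← R4 − R1: [0, -2, 2, 2]
R5 ← R5 − (2)·R1: [0, -14, 14, 12]
R3 ← R3 − (5/7)·R2: [0, 0, 0, -20/7]
R4 ← R4 + (1/7)·R2: [0, 0, 0, 4/7]
R5 ← R5 + R2: [0, 0, 0, 2]
R6 ← R6 + (1/7)·R2: [0, 0, 0, -10/7]
R4 ← R4 + (1/5)·R3: [0, 0, 0, 0]
R5 ← R5 + (7/10)·R3: [0, 0, 0, 0]
R6 ← R6 − (1/2)·R3: [0, 0, 0, 0]
Echelon form has 3 nonzero rows, so rank(P) = 3.
Each nonzero row contributes one pivot column: 3 pivot columns.

3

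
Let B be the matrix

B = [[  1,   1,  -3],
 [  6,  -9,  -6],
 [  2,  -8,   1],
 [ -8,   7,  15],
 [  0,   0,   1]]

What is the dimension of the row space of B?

Row reduce to echelon form.
R2 ← R2 − (6)·R1: [0, -15, 12]
R3 ← R3 − (2)·R1: [0, -10, 7]
R4 ← R4 + (8)·R1: [0, 15, -9]
R3 ← R3 − (2/3)·R2: [0, 0, -1]
R4 ← R4 + R2: [0, 0, 3]
R4 ← R4 + (3)·R3: [0, 0, 0]
R5 ← R5 + R3: [0, 0, 0]
Echelon form has 3 nonzero rows, so rank(B) = 3.
The row space has dimension equal to the rank: 3.

3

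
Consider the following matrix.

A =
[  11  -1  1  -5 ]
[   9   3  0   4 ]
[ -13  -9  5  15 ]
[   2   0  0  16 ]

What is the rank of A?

Row reduce to echelon form.
R2 ← R2 − (9/11)·R1: [0, 42/11, -9/11, 89/11]
R3 ← R3 + (13/11)·R1: [0, -112/11, 68/11, 100/11]
R4 ← R4 − (2/11)·R1: [0, 2/11, -2/11, 186/11]
R3 ← R3 + (8/3)·R2: [0, 0, 4, 92/3]
R4 ← R4 − (1/21)·R2: [0, 0, -1/7, 347/21]
R4 ← R4 + (1/28)·R3: [0, 0, 0, 370/21]
Echelon form has 4 nonzero rows, so rank(A) = 4.

4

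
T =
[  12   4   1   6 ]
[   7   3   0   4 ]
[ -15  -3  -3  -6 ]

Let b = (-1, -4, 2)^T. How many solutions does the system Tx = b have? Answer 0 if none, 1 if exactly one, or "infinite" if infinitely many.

Row reduce the augmented matrix [T | b].
R2 ← R2 − (7/12)·R1: [0, 2/3, -7/12, 1/2, -41/12]
R3 ← R3 + (5/4)·R1: [0, 2, -7/4, 3/2, 3/4]
R3 ← R3 − (3)·R2: [0, 0, 0, 0, 11]
The echelon form has 3 nonzero rows; the last pivot sits in the augmented column, so rank(T) = 2 but rank([T|b]) = 3.
Since the ranks differ, the system is inconsistent.
It has no solutions.

0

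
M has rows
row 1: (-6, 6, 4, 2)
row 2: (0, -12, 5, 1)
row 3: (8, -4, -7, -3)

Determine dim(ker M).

Row reduce to echelon form.
R3 ← R3 + (4/3)·R1: [0, 4, -5/3, -1/3]
R3 ← R3 + (1/3)·R2: [0, 0, 0, 0]
2 nonzero rows, so rank(M) = 2.
M has 4 columns; by rank–nullity, nullity = 4 − 2 = 2.

2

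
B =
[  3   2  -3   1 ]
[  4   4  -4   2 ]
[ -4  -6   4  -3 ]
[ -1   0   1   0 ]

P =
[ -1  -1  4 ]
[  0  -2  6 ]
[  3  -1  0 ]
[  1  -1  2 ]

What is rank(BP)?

First compute BP:
[[-11,  -5,  26],
 [-14, -10,  44],
 [ 13,  15, -58],
 [  4,   0,  -4]]
Now row reduce the product.
R2 ← R2 − (14/11)·R1: [0, -40/11, 120/11]
R3 ← R3 + (13/11)·R1: [0, 100/11, -300/11]
R4 ← R4 + (4/11)·R1: [0, -20/11, 60/11]
R3 ← R3 + (5/2)·R2: [0, 0, 0]
R4 ← R4 − (1/2)·R2: [0, 0, 0]
2 nonzero rows, so rank(BP) = 2.

2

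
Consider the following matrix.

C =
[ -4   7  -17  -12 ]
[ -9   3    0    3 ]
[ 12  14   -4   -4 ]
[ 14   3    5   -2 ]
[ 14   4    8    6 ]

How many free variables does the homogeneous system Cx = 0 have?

Row reduce to echelon form.
R2 ← R2 − (9/4)·R1: [0, -51/4, 153/4, 30]
R3 ← R3 + (3)·R1: [0, 35, -55, -40]
R4 ← R4 + (7/2)·R1: [0, 55/2, -109/2, -44]
R5 ← R5 + (7/2)·R1: [0, 57/2, -103/2, -36]
R3 ← R3 + (140/51)·R2: [0, 0, 50, 720/17]
R4 ← R4 + (110/51)·R2: [0, 0, 28, 352/17]
R5 ← R5 + (38/17)·R2: [0, 0, 34, 528/17]
R4 ← R4 − (14/25)·R3: [0, 0, 0, -256/85]
R5 ← R5 − (17/25)·R3: [0, 0, 0, 192/85]
R5 ← R5 + (3/4)·R4: [0, 0, 0, 0]
4 nonzero rows, so rank(C) = 4.
C has 4 columns; by rank–nullity, nullity = 4 − 4 = 0.

0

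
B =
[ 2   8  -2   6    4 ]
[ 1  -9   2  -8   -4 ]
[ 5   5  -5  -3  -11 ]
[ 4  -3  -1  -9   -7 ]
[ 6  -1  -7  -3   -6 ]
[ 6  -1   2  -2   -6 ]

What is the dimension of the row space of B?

5

Row reduce to echelon form.
R2 ← R2 − (1/2)·R1: [0, -13, 3, -11, -6]
R3 ← R3 − (5/2)·R1: [0, -15, 0, -18, -21]
R4 ← R4 − (2)·R1: [0, -19, 3, -21, -15]
R5 ← R5 − (3)·R1: [0, -25, -1, -21, -18]
R6 ← R6 − (3)·R1: [0, -25, 8, -20, -18]
R3 ← R3 − (15/13)·R2: [0, 0, -45/13, -69/13, -183/13]
R4 ← R4 − (19/13)·R2: [0, 0, -18/13, -64/13, -81/13]
R5 ← R5 − (25/13)·R2: [0, 0, -88/13, 2/13, -84/13]
R6 ← R6 − (25/13)·R2: [0, 0, 29/13, 15/13, -84/13]
R4 ← R4 − (2/5)·R3: [0, 0, 0, -14/5, -3/5]
R5 ← R5 − (88/45)·R3: [0, 0, 0, 158/15, 316/15]
R6 ← R6 + (29/45)·R3: [0, 0, 0, -34/15, -233/15]
R5 ← R5 + (79/21)·R4: [0, 0, 0, 0, 395/21]
R6 ← R6 − (17/21)·R4: [0, 0, 0, 0, -316/21]
R6 ← R6 + (4/5)·R5: [0, 0, 0, 0, 0]
Echelon form has 5 nonzero rows, so rank(B) = 5.
The row space has dimension equal to the rank: 5.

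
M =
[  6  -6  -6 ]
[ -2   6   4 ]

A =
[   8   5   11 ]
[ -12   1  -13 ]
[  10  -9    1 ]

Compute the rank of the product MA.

First compute MA:
[[ 60,  78, 138],
 [-48, -40, -96]]
Now row reduce the product.
R2 ← R2 + (4/5)·R1: [0, 112/5, 72/5]
2 nonzero rows, so rank(MA) = 2.

2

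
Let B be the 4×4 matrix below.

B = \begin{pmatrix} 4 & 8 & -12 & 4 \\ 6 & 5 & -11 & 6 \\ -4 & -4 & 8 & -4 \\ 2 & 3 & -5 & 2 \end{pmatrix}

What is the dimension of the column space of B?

2

Row reduce to echelon form.
R2 ← R2 − (3/2)·R1: [0, -7, 7, 0]
R3 ← R3 + R1: [0, 4, -4, 0]
R4 ← R4 − (1/2)·R1: [0, -1, 1, 0]
R3 ← R3 + (4/7)·R2: [0, 0, 0, 0]
R4 ← R4 − (1/7)·R2: [0, 0, 0, 0]
Echelon form has 2 nonzero rows, so rank(B) = 2.
The column space has dimension equal to the rank: 2.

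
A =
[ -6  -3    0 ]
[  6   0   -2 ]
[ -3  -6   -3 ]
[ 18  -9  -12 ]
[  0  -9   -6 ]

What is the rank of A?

2

Row reduce to echelon form.
R2 ← R2 + R1: [0, -3, -2]
R3 ← R3 − (1/2)·R1: [0, -9/2, -3]
R4 ← R4 + (3)·R1: [0, -18, -12]
R3 ← R3 − (3/2)·R2: [0, 0, 0]
R4 ← R4 − (6)·R2: [0, 0, 0]
R5 ← R5 − (3)·R2: [0, 0, 0]
Echelon form has 2 nonzero rows, so rank(A) = 2.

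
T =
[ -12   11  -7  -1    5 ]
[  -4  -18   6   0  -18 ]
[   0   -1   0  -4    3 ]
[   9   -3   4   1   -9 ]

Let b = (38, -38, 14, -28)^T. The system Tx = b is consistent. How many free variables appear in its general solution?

1

Row reduce the augmented matrix [T | b].
R2 ← R2 − (1/3)·R1: [0, -65/3, 25/3, 1/3, -59/3, -152/3]
R4 ← R4 + (3/4)·R1: [0, 21/4, -5/4, 1/4, -21/4, 1/2]
R3 ← R3 − (3/65)·R2: [0, 0, -5/13, -261/65, 254/65, 1062/65]
R4 ← R4 + (63/260)·R2: [0, 0, 10/13, 43/130, -651/65, -1531/130]
R4 ← R4 + (2)·R3: [0, 0, 0, -77/10, -11/5, 209/10]
The echelon form has 4 nonzero rows, and every pivot lies in the first 5 columns, so rank(T) = rank([T|b]) = 4.
The system is consistent.
Free variables = (unknowns) − (rank) = 5 − 4 = 1.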